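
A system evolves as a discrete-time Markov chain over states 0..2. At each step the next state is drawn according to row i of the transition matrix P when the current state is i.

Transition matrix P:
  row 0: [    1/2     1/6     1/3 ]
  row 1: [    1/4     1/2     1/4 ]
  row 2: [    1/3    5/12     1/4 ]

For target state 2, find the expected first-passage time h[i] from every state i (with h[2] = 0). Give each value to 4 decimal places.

h = [3.2000, 3.6000, 0.0000]

First-step conditioning: h[2] = 0; for i ≠ 2, h[i] = 1 + Σ_k P[i][k]·h[k].
  h[0] = 1 + 1/2·h[0] + 1/6·h[1]
  h[1] = 1 + 1/4·h[0] + 1/2·h[1]
Solving the 2×2 linear system over states ≠ 2 gives exactly h = [16/5, 18/5, 0] (h[2] = 0 is the target).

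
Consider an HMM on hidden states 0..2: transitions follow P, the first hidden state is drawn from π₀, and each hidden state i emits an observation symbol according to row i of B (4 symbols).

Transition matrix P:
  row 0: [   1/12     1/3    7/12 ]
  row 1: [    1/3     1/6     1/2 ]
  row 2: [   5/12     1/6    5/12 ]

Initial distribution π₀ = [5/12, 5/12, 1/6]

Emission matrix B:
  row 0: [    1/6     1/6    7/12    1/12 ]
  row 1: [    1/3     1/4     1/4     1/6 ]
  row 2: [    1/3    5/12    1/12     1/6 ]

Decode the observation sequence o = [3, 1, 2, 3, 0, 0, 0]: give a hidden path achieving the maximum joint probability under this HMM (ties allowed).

path = [1, 2, 0, 2, 2, 2, 2]

t=0: δ = [3.472e-02, 6.944e-02, 2.778e-02]  (obs o_0=3)
t=1: δ = [3.858e-03, 2.894e-03, 1.447e-02]  ψ = [1, 0, 1]  (obs o_1=1)
t=2: δ = [3.516e-03, 6.028e-04, 5.023e-04]  ψ = [2, 2, 2]  (obs o_2=2)
t=3: δ = [2.442e-05, 1.954e-04, 3.419e-04]  ψ = [0, 0, 0]  (obs o_3=3)
t=4: δ = [2.374e-05, 1.899e-05, 4.748e-05]  ψ = [2, 2, 2]  (obs o_4=0)
t=5: δ = [3.297e-06, 2.638e-06, 6.595e-06]  ψ = [2, 0, 2]  (obs o_5=0)
t=6: δ = [4.580e-07, 3.664e-07, 9.159e-07]  ψ = [2, 0, 2]  (obs o_6=0)
backtrack: best end state = 2; path = [1, 2, 0, 2, 2, 2, 2]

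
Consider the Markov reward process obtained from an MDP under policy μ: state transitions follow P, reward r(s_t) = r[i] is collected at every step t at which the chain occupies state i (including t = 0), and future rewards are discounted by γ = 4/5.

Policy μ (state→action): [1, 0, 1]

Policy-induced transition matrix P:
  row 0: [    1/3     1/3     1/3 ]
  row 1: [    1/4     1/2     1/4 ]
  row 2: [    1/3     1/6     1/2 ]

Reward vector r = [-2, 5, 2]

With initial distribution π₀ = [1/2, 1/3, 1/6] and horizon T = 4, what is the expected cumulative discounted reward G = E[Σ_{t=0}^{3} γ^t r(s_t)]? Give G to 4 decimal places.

G = 4.5472

t=0: π = [0.5000, 0.3333, 0.1667], E[r] = 1.0000, γ^t·E[r] = 1.000000, running G = 1.000000
t=1: π = [0.3056, 0.3611, 0.3333], E[r] = 1.8611, γ^t·E[r] = 1.488889, running G = 2.488889
t=2: π = [0.3032, 0.3380, 0.3588], E[r] = 1.8009, γ^t·E[r] = 1.152593, running G = 3.641481
t=3: π = [0.3052, 0.3299, 0.3650], E[r] = 1.7689, γ^t·E[r] = 0.905679, running G = 4.547160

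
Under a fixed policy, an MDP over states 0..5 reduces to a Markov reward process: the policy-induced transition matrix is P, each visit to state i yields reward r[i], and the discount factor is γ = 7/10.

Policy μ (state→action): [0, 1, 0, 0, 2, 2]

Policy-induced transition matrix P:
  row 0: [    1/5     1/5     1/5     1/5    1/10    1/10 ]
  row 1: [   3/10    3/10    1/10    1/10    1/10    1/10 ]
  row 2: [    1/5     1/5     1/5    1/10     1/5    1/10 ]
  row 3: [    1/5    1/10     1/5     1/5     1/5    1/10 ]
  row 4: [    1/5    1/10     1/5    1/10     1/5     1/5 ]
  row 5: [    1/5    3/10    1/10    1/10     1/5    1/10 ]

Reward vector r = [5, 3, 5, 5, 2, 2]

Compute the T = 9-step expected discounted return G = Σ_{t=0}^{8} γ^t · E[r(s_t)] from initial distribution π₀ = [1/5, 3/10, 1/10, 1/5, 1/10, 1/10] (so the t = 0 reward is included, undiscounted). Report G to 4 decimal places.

t=0: π = [0.2000, 0.3000, 0.1000, 0.2000, 0.1000, 0.1000], E[r] = 3.8000, γ^t·E[r] = 3.800000, running G = 3.800000
t=1: π = [0.2300, 0.2100, 0.1600, 0.1400, 0.1500, 0.1100], E[r] = 3.8000, γ^t·E[r] = 2.660000, running G = 6.460000
t=2: π = [0.2210, 0.2030, 0.1680, 0.1370, 0.1560, 0.1150], E[r] = 3.7810, γ^t·E[r] = 1.852690, running G = 8.312690
t=3: π = [0.2203, 0.2025, 0.1682, 0.1358, 0.1576, 0.1156], E[r] = 3.7754, γ^t·E[r] = 1.294962, running G = 9.607652
t=4: π = [0.2203, 0.2025, 0.1682, 0.1356, 0.1577, 0.1158], E[r] = 3.7746, γ^t·E[r] = 0.906286, running G = 10.513938
t=5: π = [0.2202, 0.2025, 0.1682, 0.1356, 0.1577, 0.1158], E[r] = 3.7745, γ^t·E[r] = 0.634384, running G = 11.148322
t=6: π = [0.2202, 0.2025, 0.1682, 0.1356, 0.1577, 0.1158], E[r] = 3.7745, γ^t·E[r] = 0.444068, running G = 11.592390
t=7: π = [0.2202, 0.2025, 0.1682, 0.1356, 0.1577, 0.1158], E[r] = 3.7745, γ^t·E[r] = 0.310847, running G = 11.903237
t=8: π = [0.2202, 0.2025, 0.1682, 0.1356, 0.1577, 0.1158], E[r] = 3.7745, γ^t·E[r] = 0.217593, running G = 12.120830

G = 12.1208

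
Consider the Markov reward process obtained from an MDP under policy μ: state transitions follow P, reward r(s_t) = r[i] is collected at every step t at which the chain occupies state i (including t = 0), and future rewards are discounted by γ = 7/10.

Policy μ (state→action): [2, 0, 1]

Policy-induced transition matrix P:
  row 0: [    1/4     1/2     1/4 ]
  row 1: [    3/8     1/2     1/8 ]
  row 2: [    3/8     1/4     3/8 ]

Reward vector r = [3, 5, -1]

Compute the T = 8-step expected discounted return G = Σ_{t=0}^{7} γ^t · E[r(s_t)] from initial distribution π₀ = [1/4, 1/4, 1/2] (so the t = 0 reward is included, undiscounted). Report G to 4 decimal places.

G = 7.6053

t=0: π = [0.2500, 0.2500, 0.5000], E[r] = 1.5000, γ^t·E[r] = 1.500000, running G = 1.500000
t=1: π = [0.3438, 0.3750, 0.2813], E[r] = 2.6250, γ^t·E[r] = 1.837500, running G = 3.337500
t=2: π = [0.3320, 0.4297, 0.2383], E[r] = 2.9063, γ^t·E[r] = 1.424063, running G = 4.761563
t=3: π = [0.3335, 0.4404, 0.2261], E[r] = 2.9766, γ^t·E[r] = 1.020961, running G = 5.782523
t=4: π = [0.3333, 0.4435, 0.2232], E[r] = 2.9941, γ^t·E[r] = 0.718893, running G = 6.501417
t=5: π = [0.3333, 0.4442, 0.2225], E[r] = 2.9985, γ^t·E[r] = 0.503964, running G = 7.005380
t=6: π = [0.3333, 0.4444, 0.2223], E[r] = 2.9996, γ^t·E[r] = 0.352904, running G = 7.358284
t=7: π = [0.3333, 0.4444, 0.2222], E[r] = 2.9999, γ^t·E[r] = 0.247055, running G = 7.605340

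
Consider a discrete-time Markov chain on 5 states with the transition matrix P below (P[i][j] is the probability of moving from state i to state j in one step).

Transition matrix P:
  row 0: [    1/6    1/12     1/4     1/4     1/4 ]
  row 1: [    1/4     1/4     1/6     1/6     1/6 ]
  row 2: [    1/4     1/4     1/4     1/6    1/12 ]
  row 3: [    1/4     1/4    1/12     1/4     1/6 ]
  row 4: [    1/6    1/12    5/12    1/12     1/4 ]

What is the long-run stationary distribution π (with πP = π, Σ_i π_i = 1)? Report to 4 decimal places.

π = [0.2169, 0.1838, 0.2339, 0.1851, 0.1803]

Balance equations π_j = Σ_i π_i·P[i][j]:
  π_0 = 1/6·π_0 + 1/4·π_1 + 1/4·π_2 + 1/4·π_3 + 1/6·π_4
  π_1 = 1/12·π_0 + 1/4·π_1 + 1/4·π_2 + 1/4·π_3 + 1/12·π_4
  π_2 = 1/4·π_0 + 1/6·π_1 + 1/4·π_2 + 1/12·π_3 + 5/12·π_4
  π_3 = 1/4·π_0 + 1/6·π_1 + 1/6·π_2 + 1/4·π_3 + 1/12·π_4
  normalize: π_0 + π_1 + π_2 + π_3 + π_4 = 1
Solving the linear system gives exactly π = [1291/5952, 547/2976, 29/124, 551/2976, 1073/5952].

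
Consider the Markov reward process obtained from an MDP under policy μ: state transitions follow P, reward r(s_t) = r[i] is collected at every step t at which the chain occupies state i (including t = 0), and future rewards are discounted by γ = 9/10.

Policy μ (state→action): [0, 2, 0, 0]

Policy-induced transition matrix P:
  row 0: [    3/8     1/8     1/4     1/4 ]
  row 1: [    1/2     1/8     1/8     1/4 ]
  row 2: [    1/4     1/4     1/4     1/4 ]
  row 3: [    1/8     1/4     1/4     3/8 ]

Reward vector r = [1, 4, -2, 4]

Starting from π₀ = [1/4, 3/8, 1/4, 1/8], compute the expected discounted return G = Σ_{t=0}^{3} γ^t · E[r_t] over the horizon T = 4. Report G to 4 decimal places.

G = 5.9417

t=0: π = [0.2500, 0.3750, 0.2500, 0.1250], E[r] = 1.7500, γ^t·E[r] = 1.750000, running G = 1.750000
t=1: π = [0.3594, 0.1719, 0.2031, 0.2656], E[r] = 1.7031, γ^t·E[r] = 1.532813, running G = 3.282813
t=2: π = [0.3047, 0.1836, 0.2285, 0.2832], E[r] = 1.7148, γ^t·E[r] = 1.389023, running G = 4.671836
t=3: π = [0.2986, 0.1890, 0.2271, 0.2854], E[r] = 1.7419, γ^t·E[r] = 1.269877, running G = 5.941713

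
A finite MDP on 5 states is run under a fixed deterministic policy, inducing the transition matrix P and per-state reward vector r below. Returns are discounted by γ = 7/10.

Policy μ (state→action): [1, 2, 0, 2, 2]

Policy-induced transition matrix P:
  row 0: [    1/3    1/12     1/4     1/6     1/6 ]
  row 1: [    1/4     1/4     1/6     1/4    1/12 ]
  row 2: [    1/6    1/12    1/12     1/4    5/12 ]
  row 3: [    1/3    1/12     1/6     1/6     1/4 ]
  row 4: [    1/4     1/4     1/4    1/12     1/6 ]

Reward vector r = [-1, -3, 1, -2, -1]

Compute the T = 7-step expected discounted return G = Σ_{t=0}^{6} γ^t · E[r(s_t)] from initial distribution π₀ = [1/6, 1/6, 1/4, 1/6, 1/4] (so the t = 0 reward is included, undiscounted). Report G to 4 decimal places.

t=0: π = [0.1667, 0.1667, 0.2500, 0.1667, 0.2500], E[r] = -1.0000, γ^t·E[r] = -1.000000, running G = -1.000000
t=1: π = [0.2569, 0.1528, 0.1806, 0.1806, 0.2292], E[r] = -1.1250, γ^t·E[r] = -0.787500, running G = -1.787500
t=2: π = [0.2714, 0.1470, 0.1921, 0.1753, 0.2141], E[r] = -1.0851, γ^t·E[r] = -0.531684, running G = -2.319184
t=3: π = [0.2712, 0.1435, 0.1911, 0.1771, 0.2171], E[r] = -1.0819, γ^t·E[r] = -0.371087, running G = -2.690271
t=4: π = [0.2714, 0.1434, 0.1914, 0.1765, 0.2172], E[r] = -1.0805, γ^t·E[r] = -0.259419, running G = -2.949691
t=5: π = [0.2714, 0.1434, 0.1914, 0.1765, 0.2173], E[r] = -1.0805, γ^t·E[r] = -0.181597, running G = -3.131288
t=6: π = [0.2714, 0.1435, 0.1914, 0.1765, 0.2173], E[r] = -1.0805, γ^t·E[r] = -0.127120, running G = -3.258408

G = -3.2584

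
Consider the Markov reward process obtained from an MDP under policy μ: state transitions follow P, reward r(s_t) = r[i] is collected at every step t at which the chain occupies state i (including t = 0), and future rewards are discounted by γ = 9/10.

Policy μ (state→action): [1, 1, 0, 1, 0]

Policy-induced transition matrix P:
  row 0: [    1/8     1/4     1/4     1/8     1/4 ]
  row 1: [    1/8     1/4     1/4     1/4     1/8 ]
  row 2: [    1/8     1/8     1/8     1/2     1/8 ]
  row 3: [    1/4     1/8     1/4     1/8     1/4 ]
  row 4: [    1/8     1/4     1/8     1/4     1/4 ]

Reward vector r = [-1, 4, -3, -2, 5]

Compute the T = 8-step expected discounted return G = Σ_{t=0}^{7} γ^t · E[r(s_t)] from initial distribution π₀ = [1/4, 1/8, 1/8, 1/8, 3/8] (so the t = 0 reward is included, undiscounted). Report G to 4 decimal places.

t=0: π = [0.2500, 0.1250, 0.1250, 0.1250, 0.3750], E[r] = 1.5000, γ^t·E[r] = 1.500000, running G = 1.500000
t=1: π = [0.1406, 0.2188, 0.1875, 0.2344, 0.2188], E[r] = 0.7969, γ^t·E[r] = 0.717188, running G = 2.217188
t=2: π = [0.1543, 0.1973, 0.1992, 0.2500, 0.1992], E[r] = 0.5332, γ^t·E[r] = 0.431895, running G = 2.649082
t=3: π = [0.1563, 0.1938, 0.2002, 0.2493, 0.2004], E[r] = 0.5222, γ^t·E[r] = 0.380696, running G = 3.029778
t=4: π = [0.1562, 0.1938, 0.1999, 0.2494, 0.2007], E[r] = 0.5244, γ^t·E[r] = 0.344028, running G = 3.373806
t=5: π = [0.1562, 0.1938, 0.1999, 0.2493, 0.2008], E[r] = 0.5248, γ^t·E[r] = 0.309873, running G = 3.683679
t=6: π = [0.1562, 0.1938, 0.1999, 0.2493, 0.2008], E[r] = 0.5248, γ^t·E[r] = 0.278903, running G = 3.962583
t=7: π = [0.1562, 0.1938, 0.1999, 0.2493, 0.2008], E[r] = 0.5248, γ^t·E[r] = 0.251010, running G = 4.213593

G = 4.2136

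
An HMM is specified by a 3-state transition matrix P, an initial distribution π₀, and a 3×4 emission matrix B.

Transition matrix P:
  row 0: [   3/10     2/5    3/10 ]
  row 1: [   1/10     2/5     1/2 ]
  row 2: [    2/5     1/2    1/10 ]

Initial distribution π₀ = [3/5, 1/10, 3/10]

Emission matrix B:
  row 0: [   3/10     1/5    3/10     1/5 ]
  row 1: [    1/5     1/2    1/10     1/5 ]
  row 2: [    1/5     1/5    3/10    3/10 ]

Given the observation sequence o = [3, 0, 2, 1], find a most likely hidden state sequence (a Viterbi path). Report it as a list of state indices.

t=0: δ = [1.200e-01, 2.000e-02, 9.000e-02]  (obs o_0=3)
t=1: δ = [1.080e-02, 9.600e-03, 7.200e-03]  ψ = [0, 0, 0]  (obs o_1=0)
t=2: δ = [9.720e-04, 4.320e-04, 1.440e-03]  ψ = [0, 0, 1]  (obs o_2=2)
t=3: δ = [1.152e-04, 3.600e-04, 5.832e-05]  ψ = [2, 2, 0]  (obs o_3=1)
backtrack: best end state = 1; path = [0, 1, 2, 1]

path = [0, 1, 2, 1]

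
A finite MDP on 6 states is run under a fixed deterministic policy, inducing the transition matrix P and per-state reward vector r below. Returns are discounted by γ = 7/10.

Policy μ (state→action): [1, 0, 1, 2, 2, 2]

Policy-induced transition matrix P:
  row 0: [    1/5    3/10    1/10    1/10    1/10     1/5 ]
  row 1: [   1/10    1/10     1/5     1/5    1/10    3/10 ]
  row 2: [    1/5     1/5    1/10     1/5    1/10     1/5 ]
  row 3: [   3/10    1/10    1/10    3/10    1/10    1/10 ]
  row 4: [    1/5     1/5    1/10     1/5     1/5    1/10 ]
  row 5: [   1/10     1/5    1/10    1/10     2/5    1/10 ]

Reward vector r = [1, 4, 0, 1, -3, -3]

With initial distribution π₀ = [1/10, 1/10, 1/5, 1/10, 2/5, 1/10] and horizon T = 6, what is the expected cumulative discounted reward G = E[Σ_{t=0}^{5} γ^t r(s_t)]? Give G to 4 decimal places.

t=0: π = [0.1000, 0.1000, 0.2000, 0.1000, 0.4000, 0.1000], E[r] = -0.9000, γ^t·E[r] = -0.900000, running G = -0.900000
t=1: π = [0.1900, 0.1900, 0.1100, 0.1900, 0.1700, 0.1500], E[r] = 0.1800, γ^t·E[r] = 0.126000, running G = -0.774000
t=2: π = [0.1850, 0.1810, 0.1190, 0.1850, 0.1620, 0.1680], E[r] = 0.1040, γ^t·E[r] = 0.050960, running G = -0.723040
t=3: π = [0.1836, 0.1819, 0.1181, 0.1832, 0.1666, 0.1666], E[r] = 0.0948, γ^t·E[r] = 0.032516, running G = -0.690524
t=4: π = [0.1835, 0.1819, 0.1182, 0.1833, 0.1666, 0.1666], E[r] = 0.0946, γ^t·E[r] = 0.022713, running G = -0.667810
t=5: π = [0.1835, 0.1818, 0.1182, 0.1833, 0.1666, 0.1665], E[r] = 0.0947, γ^t·E[r] = 0.015908, running G = -0.651902

G = -0.6519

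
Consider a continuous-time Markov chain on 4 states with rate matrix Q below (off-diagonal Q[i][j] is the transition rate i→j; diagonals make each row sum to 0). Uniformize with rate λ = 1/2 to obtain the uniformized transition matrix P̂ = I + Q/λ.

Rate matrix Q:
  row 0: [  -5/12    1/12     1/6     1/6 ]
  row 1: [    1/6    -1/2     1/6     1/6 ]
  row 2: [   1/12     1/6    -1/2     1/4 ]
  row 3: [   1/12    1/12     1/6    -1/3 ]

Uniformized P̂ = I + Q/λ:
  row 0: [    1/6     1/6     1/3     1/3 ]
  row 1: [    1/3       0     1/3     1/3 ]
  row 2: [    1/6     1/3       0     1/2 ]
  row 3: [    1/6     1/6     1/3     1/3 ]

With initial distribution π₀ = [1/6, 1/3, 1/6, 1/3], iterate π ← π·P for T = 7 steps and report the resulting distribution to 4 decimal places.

t=0: π = [0.1667, 0.3333, 0.1667, 0.3333]
t=1: π = [0.2222, 0.1389, 0.2778, 0.3611]
t=2: π = [0.1898, 0.1898, 0.2407, 0.3796]
t=3: π = [0.1983, 0.1752, 0.2531, 0.3735]
t=4: π = [0.1959, 0.1797, 0.2490, 0.3755]
t=5: π = [0.1966, 0.1782, 0.2503, 0.3748]
t=6: π = [0.1964, 0.1787, 0.2499, 0.3751]
t=7: π = [0.1964, 0.1785, 0.2500, 0.3750]

π = [0.1964, 0.1785, 0.2500, 0.3750]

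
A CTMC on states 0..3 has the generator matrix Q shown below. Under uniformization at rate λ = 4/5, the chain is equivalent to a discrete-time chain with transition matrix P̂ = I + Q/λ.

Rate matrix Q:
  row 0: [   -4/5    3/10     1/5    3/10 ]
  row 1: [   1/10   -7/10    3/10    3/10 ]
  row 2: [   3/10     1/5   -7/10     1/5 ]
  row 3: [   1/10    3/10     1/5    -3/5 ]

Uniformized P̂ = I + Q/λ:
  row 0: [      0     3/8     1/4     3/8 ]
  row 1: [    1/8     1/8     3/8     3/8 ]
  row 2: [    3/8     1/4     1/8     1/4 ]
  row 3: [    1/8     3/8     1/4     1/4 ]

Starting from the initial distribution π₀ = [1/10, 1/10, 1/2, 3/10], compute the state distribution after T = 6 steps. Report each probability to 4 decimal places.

π = [0.1673, 0.2747, 0.2527, 0.3052]

t=0: π = [0.1000, 0.1000, 0.5000, 0.3000]
t=1: π = [0.2375, 0.2875, 0.2000, 0.2750]
t=2: π = [0.1453, 0.2781, 0.2609, 0.3156]
t=3: π = [0.1721, 0.2729, 0.2521, 0.3029]
t=4: π = [0.1665, 0.2753, 0.2526, 0.3056]
t=5: π = [0.1673, 0.2746, 0.2528, 0.3052]
t=6: π = [0.1673, 0.2747, 0.2527, 0.3052]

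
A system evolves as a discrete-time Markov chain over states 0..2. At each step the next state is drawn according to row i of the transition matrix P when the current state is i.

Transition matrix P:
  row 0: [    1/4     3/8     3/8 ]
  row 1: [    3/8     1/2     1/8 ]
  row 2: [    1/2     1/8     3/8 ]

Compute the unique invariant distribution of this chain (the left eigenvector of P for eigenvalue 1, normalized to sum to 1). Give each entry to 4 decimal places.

Balance equations π_j = Σ_i π_i·P[i][j]:
  π_0 = 1/4·π_0 + 3/8·π_1 + 1/2·π_2
  π_1 = 3/8·π_0 + 1/2·π_1 + 1/8·π_2
  normalize: π_0 + π_1 + π_2 = 1
Solving the linear system gives exactly π = [19/52, 9/26, 15/52].

π = [0.3654, 0.3462, 0.2885]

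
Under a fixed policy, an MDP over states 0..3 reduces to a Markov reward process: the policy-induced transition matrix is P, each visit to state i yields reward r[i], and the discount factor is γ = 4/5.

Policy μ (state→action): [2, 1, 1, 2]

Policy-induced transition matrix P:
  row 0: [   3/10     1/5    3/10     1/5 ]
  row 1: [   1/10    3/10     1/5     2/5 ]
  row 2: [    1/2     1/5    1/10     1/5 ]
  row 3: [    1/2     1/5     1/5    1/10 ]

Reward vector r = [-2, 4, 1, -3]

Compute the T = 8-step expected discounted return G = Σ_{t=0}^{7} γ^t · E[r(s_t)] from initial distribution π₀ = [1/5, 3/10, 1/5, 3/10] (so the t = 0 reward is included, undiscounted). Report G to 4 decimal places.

G = -0.6861

t=0: π = [0.2000, 0.3000, 0.2000, 0.3000], E[r] = 0.1000, γ^t·E[r] = 0.100000, running G = 0.100000
t=1: π = [0.3400, 0.2300, 0.2000, 0.2300], E[r] = -0.2500, γ^t·E[r] = -0.200000, running G = -0.100000
t=2: π = [0.3400, 0.2230, 0.2140, 0.2230], E[r] = -0.2430, γ^t·E[r] = -0.155520, running G = -0.255520
t=3: π = [0.3428, 0.2223, 0.2126, 0.2223], E[r] = -0.2507, γ^t·E[r] = -0.128358, running G = -0.383878
t=4: π = [0.3425, 0.2222, 0.2130, 0.2222], E[r] = -0.2498, γ^t·E[r] = -0.102314, running G = -0.486192
t=5: π = [0.3426, 0.2222, 0.2130, 0.2222], E[r] = -0.2500, γ^t·E[r] = -0.081931, running G = -0.568124
t=6: π = [0.3426, 0.2222, 0.2130, 0.2222], E[r] = -0.2500, γ^t·E[r] = -0.065534, running G = -0.633658
t=7: π = [0.3426, 0.2222, 0.2130, 0.2222], E[r] = -0.2500, γ^t·E[r] = -0.052429, running G = -0.686087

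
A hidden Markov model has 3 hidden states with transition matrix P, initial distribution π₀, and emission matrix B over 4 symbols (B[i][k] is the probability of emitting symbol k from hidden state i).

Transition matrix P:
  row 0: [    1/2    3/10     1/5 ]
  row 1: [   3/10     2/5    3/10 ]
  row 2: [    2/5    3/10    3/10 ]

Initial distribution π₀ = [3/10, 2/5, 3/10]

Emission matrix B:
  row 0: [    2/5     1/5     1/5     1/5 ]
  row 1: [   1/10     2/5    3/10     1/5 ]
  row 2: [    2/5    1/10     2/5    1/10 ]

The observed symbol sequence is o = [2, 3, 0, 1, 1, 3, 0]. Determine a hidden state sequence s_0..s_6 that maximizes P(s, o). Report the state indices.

path = [2, 0, 0, 1, 1, 0, 0]

t=0: δ = [6.000e-02, 1.200e-01, 1.200e-01]  (obs o_0=2)
t=1: δ = [9.600e-03, 9.600e-03, 3.600e-03]  ψ = [2, 1, 1]  (obs o_1=3)
t=2: δ = [1.920e-03, 3.840e-04, 1.152e-03]  ψ = [0, 1, 1]  (obs o_2=0)
t=3: δ = [1.920e-04, 2.304e-04, 3.840e-05]  ψ = [0, 0, 0]  (obs o_3=1)
t=4: δ = [1.920e-05, 3.686e-05, 6.912e-06]  ψ = [0, 1, 1]  (obs o_4=1)
t=5: δ = [2.212e-06, 2.949e-06, 1.106e-06]  ψ = [1, 1, 1]  (obs o_5=3)
t=6: δ = [4.424e-07, 1.180e-07, 3.539e-07]  ψ = [0, 1, 1]  (obs o_6=0)
backtrack: best end state = 0; path = [2, 0, 0, 1, 1, 0, 0]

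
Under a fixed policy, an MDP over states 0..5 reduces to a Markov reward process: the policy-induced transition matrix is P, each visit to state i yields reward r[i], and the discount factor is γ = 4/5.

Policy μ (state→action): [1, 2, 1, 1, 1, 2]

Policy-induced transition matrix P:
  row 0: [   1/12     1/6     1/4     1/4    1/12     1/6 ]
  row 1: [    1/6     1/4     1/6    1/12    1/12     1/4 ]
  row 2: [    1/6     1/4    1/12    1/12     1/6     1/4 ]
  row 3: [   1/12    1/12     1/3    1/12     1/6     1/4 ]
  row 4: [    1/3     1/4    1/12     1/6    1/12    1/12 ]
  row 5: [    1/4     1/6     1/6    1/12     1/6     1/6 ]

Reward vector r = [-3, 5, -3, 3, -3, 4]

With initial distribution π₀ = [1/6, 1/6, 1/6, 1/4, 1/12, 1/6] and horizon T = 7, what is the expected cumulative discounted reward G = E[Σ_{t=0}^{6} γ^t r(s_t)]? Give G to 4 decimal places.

G = 3.0136

t=0: π = [0.1667, 0.1667, 0.1667, 0.2500, 0.0833, 0.1667], E[r] = 1.0000, γ^t·E[r] = 1.000000, running G = 1.000000
t=1: π = [0.1597, 0.1806, 0.2014, 0.1181, 0.1319, 0.2083], E[r] = 0.6111, γ^t·E[r] = 0.488889, running G = 1.488889
t=2: π = [0.1829, 0.1997, 0.1719, 0.1209, 0.1273, 0.1973], E[r] = 0.7043, γ^t·E[r] = 0.450741, running G = 1.939630
t=3: π = [0.1790, 0.1982, 0.1771, 0.1244, 0.1242, 0.1971], E[r] = 0.7115, γ^t·E[r] = 0.364272, running G = 2.303901
t=4: π = [0.1785, 0.1979, 0.1772, 0.1235, 0.1249, 0.1980], E[r] = 0.7102, γ^t·E[r] = 0.290895, running G = 2.594797
t=5: π = [0.1788, 0.1980, 0.1770, 0.1235, 0.1249, 0.1978], E[r] = 0.7100, γ^t·E[r] = 0.232645, running G = 2.827442
t=6: π = [0.1788, 0.1980, 0.1770, 0.1235, 0.1249, 0.1978], E[r] = 0.7101, γ^t·E[r] = 0.186153, running G = 3.013594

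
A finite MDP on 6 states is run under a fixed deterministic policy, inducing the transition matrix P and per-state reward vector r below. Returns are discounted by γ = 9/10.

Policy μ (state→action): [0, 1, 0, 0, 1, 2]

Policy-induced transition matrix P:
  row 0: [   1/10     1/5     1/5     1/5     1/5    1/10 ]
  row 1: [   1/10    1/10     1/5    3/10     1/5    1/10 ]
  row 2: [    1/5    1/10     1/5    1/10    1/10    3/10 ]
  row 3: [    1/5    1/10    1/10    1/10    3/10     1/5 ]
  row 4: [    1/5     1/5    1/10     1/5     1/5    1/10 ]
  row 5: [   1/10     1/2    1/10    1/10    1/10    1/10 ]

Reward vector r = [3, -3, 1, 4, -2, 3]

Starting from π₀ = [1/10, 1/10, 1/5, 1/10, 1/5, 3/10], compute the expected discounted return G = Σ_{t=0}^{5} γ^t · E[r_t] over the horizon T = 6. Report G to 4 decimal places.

t=0: π = [0.1000, 0.1000, 0.2000, 0.1000, 0.2000, 0.3000], E[r] = 1.1000, γ^t·E[r] = 1.100000, running G = 1.100000
t=1: π = [0.1500, 0.2500, 0.1400, 0.1500, 0.1600, 0.1500], E[r] = 0.5700, γ^t·E[r] = 0.513000, running G = 1.613000
t=2: π = [0.1450, 0.1910, 0.1540, 0.1810, 0.1860, 0.1430], E[r] = 0.7970, γ^t·E[r] = 0.645570, running G = 2.258570
t=3: π = [0.1521, 0.1903, 0.1490, 0.1713, 0.1884, 0.1489], E[r] = 0.7895, γ^t·E[r] = 0.575546, running G = 2.834116
t=4: π = [0.1509, 0.1936, 0.1491, 0.1721, 0.1873, 0.1469], E[r] = 0.7755, γ^t·E[r] = 0.508786, running G = 3.342901
t=5: π = [0.1509, 0.1926, 0.1494, 0.1725, 0.1876, 0.1470], E[r] = 0.7802, γ^t·E[r] = 0.460725, running G = 3.803626

G = 3.8036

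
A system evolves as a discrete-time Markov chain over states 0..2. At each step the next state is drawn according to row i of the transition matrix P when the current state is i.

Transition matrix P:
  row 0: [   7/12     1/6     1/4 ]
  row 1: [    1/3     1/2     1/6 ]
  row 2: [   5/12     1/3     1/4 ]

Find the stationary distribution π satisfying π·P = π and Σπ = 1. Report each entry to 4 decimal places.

π = [0.4694, 0.3061, 0.2245]

Balance equations π_j = Σ_i π_i·P[i][j]:
  π_0 = 7/12·π_0 + 1/3·π_1 + 5/12·π_2
  π_1 = 1/6·π_0 + 1/2·π_1 + 1/3·π_2
  normalize: π_0 + π_1 + π_2 = 1
Solving the linear system gives exactly π = [23/49, 15/49, 11/49].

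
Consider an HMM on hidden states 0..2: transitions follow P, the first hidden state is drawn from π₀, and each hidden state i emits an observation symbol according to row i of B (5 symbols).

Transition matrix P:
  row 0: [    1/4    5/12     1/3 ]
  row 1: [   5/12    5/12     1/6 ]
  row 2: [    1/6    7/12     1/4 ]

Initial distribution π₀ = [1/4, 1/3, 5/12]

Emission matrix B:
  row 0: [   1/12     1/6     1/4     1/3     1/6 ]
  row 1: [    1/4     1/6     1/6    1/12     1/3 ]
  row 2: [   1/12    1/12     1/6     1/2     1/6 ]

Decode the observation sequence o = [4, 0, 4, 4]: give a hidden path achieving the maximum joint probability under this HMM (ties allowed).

path = [1, 1, 1, 1]

t=0: δ = [4.167e-02, 1.111e-01, 6.944e-02]  (obs o_0=4)
t=1: δ = [3.858e-03, 1.157e-02, 1.543e-03]  ψ = [1, 1, 1]  (obs o_1=0)
t=2: δ = [8.038e-04, 1.608e-03, 3.215e-04]  ψ = [1, 1, 1]  (obs o_2=4)
t=3: δ = [1.116e-04, 2.233e-04, 4.465e-05]  ψ = [1, 1, 0]  (obs o_3=4)
backtrack: best end state = 1; path = [1, 1, 1, 1]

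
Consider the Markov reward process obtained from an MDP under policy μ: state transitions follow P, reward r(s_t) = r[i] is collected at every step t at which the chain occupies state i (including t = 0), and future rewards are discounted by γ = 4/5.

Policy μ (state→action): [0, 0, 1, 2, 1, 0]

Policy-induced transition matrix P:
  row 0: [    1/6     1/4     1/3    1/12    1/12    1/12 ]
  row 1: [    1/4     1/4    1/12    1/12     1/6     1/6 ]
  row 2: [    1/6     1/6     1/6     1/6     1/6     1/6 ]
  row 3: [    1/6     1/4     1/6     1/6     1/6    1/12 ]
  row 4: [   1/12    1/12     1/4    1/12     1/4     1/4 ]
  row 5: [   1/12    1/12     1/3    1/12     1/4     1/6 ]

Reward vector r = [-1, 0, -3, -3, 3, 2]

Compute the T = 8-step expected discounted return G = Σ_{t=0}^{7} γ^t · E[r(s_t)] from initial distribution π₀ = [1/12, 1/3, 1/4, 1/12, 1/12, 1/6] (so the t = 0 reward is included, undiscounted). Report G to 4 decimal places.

t=0: π = [0.0833, 0.3333, 0.2500, 0.0833, 0.0833, 0.1667], E[r] = -0.5000, γ^t·E[r] = -0.500000, running G = -0.500000
t=1: π = [0.1736, 0.1875, 0.1875, 0.1111, 0.1806, 0.1597], E[r] = -0.2083, γ^t·E[r] = -0.166667, running G = -0.666667
t=2: π = [0.1539, 0.1777, 0.2216, 0.1082, 0.1806, 0.1580], E[r] = -0.2859, γ^t·E[r] = -0.182963, running G = -0.849630
t=3: π = [0.1533, 0.1751, 0.2189, 0.1108, 0.1821, 0.1599], E[r] = -0.2765, γ^t·E[r] = -0.141580, running G = -0.991210
t=4: π = [0.1528, 0.1748, 0.2194, 0.1108, 0.1824, 0.1598], E[r] = -0.2767, γ^t·E[r] = -0.113323, running G = -1.104533
t=5: π = [0.1527, 0.1747, 0.2194, 0.1109, 0.1825, 0.1599], E[r] = -0.2763, γ^t·E[r] = -0.090541, running G = -1.195075
t=6: π = [0.1527, 0.1747, 0.2194, 0.1109, 0.1825, 0.1599], E[r] = -0.2763, γ^t·E[r] = -0.072426, running G = -1.267501
t=7: π = [0.1527, 0.1747, 0.2194, 0.1109, 0.1825, 0.1599], E[r] = -0.2763, γ^t·E[r] = -0.057938, running G = -1.325439

G = -1.3254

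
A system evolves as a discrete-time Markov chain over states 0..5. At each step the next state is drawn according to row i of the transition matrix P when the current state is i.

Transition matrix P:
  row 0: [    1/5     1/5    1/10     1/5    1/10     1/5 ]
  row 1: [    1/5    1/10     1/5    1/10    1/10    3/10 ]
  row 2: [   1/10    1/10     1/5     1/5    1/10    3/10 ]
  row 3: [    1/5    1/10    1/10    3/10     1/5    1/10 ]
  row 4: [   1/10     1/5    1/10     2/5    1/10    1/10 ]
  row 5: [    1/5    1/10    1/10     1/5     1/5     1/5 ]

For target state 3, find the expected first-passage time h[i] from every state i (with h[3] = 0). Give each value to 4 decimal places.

h = [4.7789, 5.1954, 4.7175, 0.0000, 3.8367, 4.6430]

First-step conditioning: h[3] = 0; for i ≠ 3, h[i] = 1 + Σ_k P[i][k]·h[k].
  h[0] = 1 + 1/5·h[0] + 1/5·h[1] + 1/10·h[2] + 1/10·h[4] + 1/5·h[5]
  h[1] = 1 + 1/5·h[0] + 1/10·h[1] + 1/5·h[2] + 1/10·h[4] + 3/10·h[5]
  h[2] = 1 + 1/10·h[0] + 1/10·h[1] + 1/5·h[2] + 1/10·h[4] + 3/10·h[5]
  h[4] = 1 + 1/10·h[0] + 1/5·h[1] + 1/10·h[2] + 1/10·h[4] + 1/10·h[5]
  h[5] = 1 + 1/5·h[0] + 1/10·h[1] + 1/10·h[2] + 1/5·h[4] + 1/5·h[5]
Solving the 5×5 linear system over states ≠ 3 gives exactly h = [6375/1334, 55445/10672, 50345/10672, 0, 40945/10672, 24775/5336] (h[3] = 0 is the target).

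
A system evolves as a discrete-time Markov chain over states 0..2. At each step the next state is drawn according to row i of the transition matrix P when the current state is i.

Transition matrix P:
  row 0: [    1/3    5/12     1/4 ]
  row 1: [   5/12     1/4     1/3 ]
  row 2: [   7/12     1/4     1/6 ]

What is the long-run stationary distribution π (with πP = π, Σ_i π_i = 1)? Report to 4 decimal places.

Balance equations π_j = Σ_i π_i·P[i][j]:
  π_0 = 1/3·π_0 + 5/12·π_1 + 7/12·π_2
  π_1 = 5/12·π_0 + 1/4·π_1 + 1/4·π_2
  normalize: π_0 + π_1 + π_2 = 1
Solving the linear system gives exactly π = [39/92, 59/184, 47/184].

π = [0.4239, 0.3207, 0.2554]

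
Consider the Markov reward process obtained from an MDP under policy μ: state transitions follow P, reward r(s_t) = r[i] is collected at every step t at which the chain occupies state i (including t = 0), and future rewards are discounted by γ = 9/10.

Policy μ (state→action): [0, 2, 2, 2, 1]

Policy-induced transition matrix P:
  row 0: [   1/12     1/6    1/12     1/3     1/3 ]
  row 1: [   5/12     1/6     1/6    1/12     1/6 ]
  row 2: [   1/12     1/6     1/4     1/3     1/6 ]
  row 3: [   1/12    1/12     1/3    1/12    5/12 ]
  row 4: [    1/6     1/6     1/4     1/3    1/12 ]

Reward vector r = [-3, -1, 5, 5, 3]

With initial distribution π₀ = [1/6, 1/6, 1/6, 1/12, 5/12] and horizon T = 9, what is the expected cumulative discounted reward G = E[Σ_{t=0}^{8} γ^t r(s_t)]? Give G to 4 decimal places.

t=0: π = [0.1667, 0.1667, 0.1667, 0.0833, 0.4167], E[r] = 1.8333, γ^t·E[r] = 1.833333, running G = 1.833333
t=1: π = [0.1736, 0.1597, 0.2153, 0.2708, 0.1806], E[r] = 2.2917, γ^t·E[r] = 2.062500, running G = 3.895833
t=2: π = [0.1516, 0.1441, 0.2303, 0.2257, 0.2483], E[r] = 2.4259, γ^t·E[r] = 1.965000, running G = 5.860833
t=3: π = [0.1521, 0.1479, 0.2315, 0.2409, 0.2277], E[r] = 2.4411, γ^t·E[r] = 1.779539, running G = 7.640372
t=4: π = [0.1516, 0.1466, 0.2324, 0.2361, 0.2333], E[r] = 2.4412, γ^t·E[r] = 1.601664, running G = 9.242037
t=5: π = [0.1516, 0.1470, 0.2322, 0.2376, 0.2315], E[r] = 2.4419, γ^t·E[r] = 1.441933, running G = 10.683970
t=6: π = [0.1516, 0.1469, 0.2323, 0.2372, 0.2321], E[r] = 2.4417, γ^t·E[r] = 1.297631, running G = 11.981601
t=7: π = [0.1516, 0.1469, 0.2323, 0.2373, 0.2319], E[r] = 2.4418, γ^t·E[r] = 1.167904, running G = 13.149505
t=8: π = [0.1516, 0.1469, 0.2323, 0.2373, 0.2319], E[r] = 2.4418, γ^t·E[r] = 1.051103, running G = 14.200608

G = 14.2006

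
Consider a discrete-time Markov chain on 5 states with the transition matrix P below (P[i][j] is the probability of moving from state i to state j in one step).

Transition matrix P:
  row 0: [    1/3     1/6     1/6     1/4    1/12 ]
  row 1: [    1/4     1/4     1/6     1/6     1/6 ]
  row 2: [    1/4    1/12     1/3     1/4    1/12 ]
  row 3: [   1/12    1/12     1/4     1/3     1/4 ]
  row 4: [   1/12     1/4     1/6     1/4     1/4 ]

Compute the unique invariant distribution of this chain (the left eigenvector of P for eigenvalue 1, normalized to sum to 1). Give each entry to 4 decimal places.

π = [0.1953, 0.1529, 0.2259, 0.2588, 0.1671]

Balance equations π_j = Σ_i π_i·P[i][j]:
  π_0 = 1/3·π_0 + 1/4·π_1 + 1/4·π_2 + 1/12·π_3 + 1/12·π_4
  π_1 = 1/6·π_0 + 1/4·π_1 + 1/12·π_2 + 1/12·π_3 + 1/4·π_4
  π_2 = 1/6·π_0 + 1/6·π_1 + 1/3·π_2 + 1/4·π_3 + 1/6·π_4
  π_3 = 1/4·π_0 + 1/6·π_1 + 1/4·π_2 + 1/3·π_3 + 1/4·π_4
  normalize: π_0 + π_1 + π_2 + π_3 + π_4 = 1
Solving the linear system gives exactly π = [83/425, 13/85, 96/425, 22/85, 71/425].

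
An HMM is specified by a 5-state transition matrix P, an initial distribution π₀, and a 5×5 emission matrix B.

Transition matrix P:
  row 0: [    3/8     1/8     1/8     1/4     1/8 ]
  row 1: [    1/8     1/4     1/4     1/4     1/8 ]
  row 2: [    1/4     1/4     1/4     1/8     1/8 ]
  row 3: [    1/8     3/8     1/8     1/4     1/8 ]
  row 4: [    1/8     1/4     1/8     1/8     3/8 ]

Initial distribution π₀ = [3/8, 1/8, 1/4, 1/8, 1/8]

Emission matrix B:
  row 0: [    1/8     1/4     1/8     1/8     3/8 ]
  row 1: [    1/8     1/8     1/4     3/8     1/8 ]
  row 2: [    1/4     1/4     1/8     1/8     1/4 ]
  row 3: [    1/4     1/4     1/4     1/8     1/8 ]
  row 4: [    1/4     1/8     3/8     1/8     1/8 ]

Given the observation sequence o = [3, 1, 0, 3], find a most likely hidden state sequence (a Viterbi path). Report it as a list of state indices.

t=0: δ = [4.688e-02, 4.688e-02, 3.125e-02, 1.562e-02, 1.562e-02]  (obs o_0=3)
t=1: δ = [4.395e-03, 1.465e-03, 2.930e-03, 2.930e-03, 7.324e-04]  ψ = [0, 1, 1, 0, 0]  (obs o_1=1)
t=2: δ = [2.060e-04, 1.373e-04, 1.831e-04, 2.747e-04, 1.373e-04]  ψ = [0, 3, 2, 0, 0]  (obs o_2=0)
t=3: δ = [9.656e-06, 3.862e-05, 5.722e-06, 8.583e-06, 6.437e-06]  ψ = [0, 3, 2, 3, 4]  (obs o_3=3)
backtrack: best end state = 1; path = [0, 0, 3, 1]

path = [0, 0, 3, 1]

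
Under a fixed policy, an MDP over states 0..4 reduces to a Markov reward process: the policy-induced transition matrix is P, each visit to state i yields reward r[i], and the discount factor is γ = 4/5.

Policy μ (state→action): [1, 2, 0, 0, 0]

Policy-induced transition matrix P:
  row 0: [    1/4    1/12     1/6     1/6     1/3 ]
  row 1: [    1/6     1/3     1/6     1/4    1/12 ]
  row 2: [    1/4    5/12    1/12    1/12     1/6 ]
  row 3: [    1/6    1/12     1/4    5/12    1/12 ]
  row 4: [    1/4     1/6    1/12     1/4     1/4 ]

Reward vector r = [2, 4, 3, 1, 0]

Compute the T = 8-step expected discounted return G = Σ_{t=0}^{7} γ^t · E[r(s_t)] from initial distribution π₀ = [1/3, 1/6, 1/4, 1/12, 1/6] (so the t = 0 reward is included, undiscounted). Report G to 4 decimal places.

G = 8.3405

t=0: π = [0.3333, 0.1667, 0.2500, 0.0833, 0.1667], E[r] = 2.1667, γ^t·E[r] = 2.166667, running G = 2.166667
t=1: π = [0.2292, 0.2222, 0.1389, 0.1944, 0.2153], E[r] = 1.9583, γ^t·E[r] = 1.566667, running G = 3.733333
t=2: π = [0.2153, 0.2031, 0.1534, 0.2402, 0.1881], E[r] = 1.9433, γ^t·E[r] = 1.243704, running G = 4.977037
t=3: π = [0.2131, 0.2009, 0.1582, 0.2465, 0.1813], E[r] = 1.9510, γ^t·E[r] = 0.998889, running G = 5.975926
t=4: π = [0.2127, 0.2014, 0.1589, 0.2470, 0.1800], E[r] = 1.9548, γ^t·E[r] = 0.800678, running G = 6.776604
t=5: π = [0.2126, 0.2017, 0.1590, 0.2469, 0.1798], E[r] = 1.9559, γ^t·E[r] = 0.640897, running G = 7.417501
t=6: π = [0.2126, 0.2017, 0.1590, 0.2469, 0.1797], E[r] = 1.9561, γ^t·E[r] = 0.512788, running G = 7.930290
t=7: π = [0.2126, 0.2017, 0.1590, 0.2469, 0.1797], E[r] = 1.9562, γ^t·E[r] = 0.410244, running G = 8.340534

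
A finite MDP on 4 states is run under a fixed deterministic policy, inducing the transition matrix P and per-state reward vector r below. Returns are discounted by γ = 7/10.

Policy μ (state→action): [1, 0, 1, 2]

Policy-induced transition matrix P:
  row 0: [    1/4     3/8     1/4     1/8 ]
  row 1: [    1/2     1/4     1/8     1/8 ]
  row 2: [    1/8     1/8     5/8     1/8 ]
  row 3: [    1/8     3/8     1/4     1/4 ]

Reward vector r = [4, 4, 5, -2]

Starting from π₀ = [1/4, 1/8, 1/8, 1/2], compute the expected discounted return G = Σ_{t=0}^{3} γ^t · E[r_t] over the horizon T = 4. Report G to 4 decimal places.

G = 6.2035

t=0: π = [0.2500, 0.1250, 0.1250, 0.5000], E[r] = 1.1250, γ^t·E[r] = 1.125000, running G = 1.125000
t=1: π = [0.2031, 0.3281, 0.2813, 0.1875], E[r] = 3.1563, γ^t·E[r] = 2.209375, running G = 3.334375
t=2: π = [0.2734, 0.2637, 0.3145, 0.1484], E[r] = 3.4238, γ^t·E[r] = 1.677676, running G = 5.012051
t=3: π = [0.2581, 0.2634, 0.3350, 0.1436], E[r] = 3.4736, γ^t·E[r] = 1.191456, running G = 6.203507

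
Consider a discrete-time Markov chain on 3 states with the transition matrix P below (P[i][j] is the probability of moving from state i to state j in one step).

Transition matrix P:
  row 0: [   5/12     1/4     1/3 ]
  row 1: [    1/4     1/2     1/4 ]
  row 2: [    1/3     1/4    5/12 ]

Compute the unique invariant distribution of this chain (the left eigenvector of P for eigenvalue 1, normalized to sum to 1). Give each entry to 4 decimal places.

π = [0.3333, 0.3333, 0.3333]

Balance equations π_j = Σ_i π_i·P[i][j]:
  π_0 = 5/12·π_0 + 1/4·π_1 + 1/3·π_2
  π_1 = 1/4·π_0 + 1/2·π_1 + 1/4·π_2
  normalize: π_0 + π_1 + π_2 = 1
Solving the linear system gives exactly π = [1/3, 1/3, 1/3].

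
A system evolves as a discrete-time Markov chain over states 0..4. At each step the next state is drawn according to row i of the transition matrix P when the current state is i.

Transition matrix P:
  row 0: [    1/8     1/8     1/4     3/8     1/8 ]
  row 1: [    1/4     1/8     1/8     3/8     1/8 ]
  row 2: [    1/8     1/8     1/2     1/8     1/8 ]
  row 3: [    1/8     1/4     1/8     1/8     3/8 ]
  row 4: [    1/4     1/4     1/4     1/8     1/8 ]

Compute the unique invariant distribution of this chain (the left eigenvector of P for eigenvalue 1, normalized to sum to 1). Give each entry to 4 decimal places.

π = [0.1689, 0.1735, 0.2693, 0.2106, 0.1777]

Balance equations π_j = Σ_i π_i·P[i][j]:
  π_0 = 1/8·π_0 + 1/4·π_1 + 1/8·π_2 + 1/8·π_3 + 1/4·π_4
  π_1 = 1/8·π_0 + 1/8·π_1 + 1/8·π_2 + 1/4·π_3 + 1/4·π_4
  π_2 = 1/4·π_0 + 1/8·π_1 + 1/2·π_2 + 1/8·π_3 + 1/4·π_4
  π_3 = 3/8·π_0 + 3/8·π_1 + 1/8·π_2 + 1/8·π_3 + 1/8·π_4
  normalize: π_0 + π_1 + π_2 + π_3 + π_4 = 1
Solving the linear system gives exactly π = [164/971, 337/1942, 523/1942, 409/1942, 345/1942].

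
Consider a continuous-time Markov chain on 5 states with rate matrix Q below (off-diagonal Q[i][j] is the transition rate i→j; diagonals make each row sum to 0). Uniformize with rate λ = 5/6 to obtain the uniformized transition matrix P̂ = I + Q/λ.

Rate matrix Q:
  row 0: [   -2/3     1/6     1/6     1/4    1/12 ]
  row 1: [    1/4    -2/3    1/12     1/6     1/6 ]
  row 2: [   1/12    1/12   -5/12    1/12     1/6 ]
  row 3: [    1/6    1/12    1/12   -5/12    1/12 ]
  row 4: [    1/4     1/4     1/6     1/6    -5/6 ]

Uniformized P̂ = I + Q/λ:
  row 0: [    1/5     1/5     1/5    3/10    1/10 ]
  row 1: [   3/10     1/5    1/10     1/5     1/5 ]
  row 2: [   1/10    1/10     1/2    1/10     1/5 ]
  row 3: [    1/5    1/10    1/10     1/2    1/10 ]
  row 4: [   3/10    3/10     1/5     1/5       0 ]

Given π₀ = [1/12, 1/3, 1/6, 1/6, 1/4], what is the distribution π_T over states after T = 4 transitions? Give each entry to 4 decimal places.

t=0: π = [0.0833, 0.3333, 0.1667, 0.1667, 0.2500]
t=1: π = [0.2417, 0.1917, 0.2000, 0.2417, 0.1250]
t=2: π = [0.2117, 0.1683, 0.2167, 0.2767, 0.1267]
t=3: π = [0.2078, 0.1633, 0.2205, 0.2825, 0.1258]
t=4: π = [0.2069, 0.1623, 0.2216, 0.2835, 0.1258]

π = [0.2069, 0.1623, 0.2216, 0.2835, 0.1258]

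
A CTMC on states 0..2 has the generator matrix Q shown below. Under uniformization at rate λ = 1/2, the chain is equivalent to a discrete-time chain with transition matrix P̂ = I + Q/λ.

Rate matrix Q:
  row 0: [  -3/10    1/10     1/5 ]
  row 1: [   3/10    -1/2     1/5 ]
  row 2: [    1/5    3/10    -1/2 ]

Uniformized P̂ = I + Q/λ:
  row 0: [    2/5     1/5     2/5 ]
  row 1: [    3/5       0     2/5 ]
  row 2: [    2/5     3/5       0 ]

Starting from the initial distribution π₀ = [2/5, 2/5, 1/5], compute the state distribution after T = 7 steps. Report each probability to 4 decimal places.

t=0: π = [0.4000, 0.4000, 0.2000]
t=1: π = [0.4800, 0.2000, 0.3200]
t=2: π = [0.4400, 0.2880, 0.2720]
t=3: π = [0.4576, 0.2512, 0.2912]
t=4: π = [0.4502, 0.2662, 0.2835]
t=5: π = [0.4532, 0.2602, 0.2866]
t=6: π = [0.4520, 0.2626, 0.2854]
t=7: π = [0.4525, 0.2616, 0.2859]

π = [0.4525, 0.2616, 0.2859]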